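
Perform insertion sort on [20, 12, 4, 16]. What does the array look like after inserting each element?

First element 20 is already 'sorted'
Insert 12: shifted 1 elements -> [12, 20, 4, 16]
Insert 4: shifted 2 elements -> [4, 12, 20, 16]
Insert 16: shifted 1 elements -> [4, 12, 16, 20]


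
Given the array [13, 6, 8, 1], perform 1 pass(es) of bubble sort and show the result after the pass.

After pass 1: [6, 8, 1, 13] (3 swaps)
Total swaps: 3


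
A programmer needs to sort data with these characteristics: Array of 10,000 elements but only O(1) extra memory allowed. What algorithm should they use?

Best choice: Heapsort
Reason: Heapsort rearranges the array in place using O(1) auxiliary space and still guarantees O(n log n) time; quicksort partitions in place but needs Theta(log n) stack space for recursion (O(n) in the worst case), and mergesort requires O(n) auxiliary space


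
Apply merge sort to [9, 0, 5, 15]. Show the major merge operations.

Divide and conquer:
  Merge [9] + [0] -> [0, 9]
  Merge [5] + [15] -> [5, 15]
  Merge [0, 9] + [5, 15] -> [0, 5, 9, 15]


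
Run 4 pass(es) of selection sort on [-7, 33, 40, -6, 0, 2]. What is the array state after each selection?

Pass 1: Select minimum -7 at index 0, swap -> [-7, 33, 40, -6, 0, 2]
Pass 2: Select minimum -6 at index 3, swap -> [-7, -6, 40, 33, 0, 2]
Pass 3: Select minimum 0 at index 4, swap -> [-7, -6, 0, 33, 40, 2]
Pass 4: Select minimum 2 at index 5, swap -> [-7, -6, 0, 2, 40, 33]


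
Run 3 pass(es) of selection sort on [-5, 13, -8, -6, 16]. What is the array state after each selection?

Pass 1: Select minimum -8 at index 2, swap -> [-8, 13, -5, -6, 16]
Pass 2: Select minimum -6 at index 3, swap -> [-8, -6, -5, 13, 16]
Pass 3: Select minimum -5 at index 2, swap -> [-8, -6, -5, 13, 16]


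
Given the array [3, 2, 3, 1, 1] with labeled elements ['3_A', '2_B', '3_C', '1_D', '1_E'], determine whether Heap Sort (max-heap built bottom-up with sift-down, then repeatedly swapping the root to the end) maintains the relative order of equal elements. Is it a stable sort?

Trace Heap Sort on the labeled array (the key is the number; the letter only tracks identity):
  Build max-heap: [3_A, 2_B, 3_C, 1_D, 1_E]
  Swap root 3_A to index 4, re-heapify first 4 -> [3_C, 2_B, 1_E, 1_D, 3_A]
  Swap root 3_C to index 3, re-heapify first 3 -> [2_B, 1_D, 1_E, 3_C, 3_A]
  Swap root 2_B to index 2, re-heapify first 2 -> [1_E, 1_D, 2_B, 3_C, 3_A]
  Swap root 1_E to index 1, re-heapify first 1 -> [1_D, 1_E, 2_B, 3_C, 3_A]
Final order: [1_D, 1_E, 2_B, 3_C, 3_A]
Equal keys:
  value 1: originally 1_D, 1_E; after sorting 1_D, 1_E -> order preserved
  value 3: originally 3_A, 3_C; after sorting 3_C, 3_A -> order changed
Equal keys were reordered, so Heap Sort is not stable: heap construction and root-to-end swaps move elements without regard to the original order of equal keys. (One such input is enough; an unstable sort may happen to preserve order on other inputs, but it gives no guarantee.)
Answer: Not stable


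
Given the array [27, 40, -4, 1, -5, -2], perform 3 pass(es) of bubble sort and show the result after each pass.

After pass 1: [27, -4, 1, -5, -2, 40] (4 swaps)
After pass 2: [-4, 1, -5, -2, 27, 40] (4 swaps)
After pass 3: [-4, -5, -2, 1, 27, 40] (2 swaps)
Total swaps: 10


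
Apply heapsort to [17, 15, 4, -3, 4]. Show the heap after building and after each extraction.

Build heap: [17, 15, 4, -3, 4]
Extract 17: [15, 4, 4, -3, 17]
Extract 15: [4, -3, 4, 15, 17]
Extract 4: [4, -3, 4, 15, 17]
Extract 4: [-3, 4, 4, 15, 17]


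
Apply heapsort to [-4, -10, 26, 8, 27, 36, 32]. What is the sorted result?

Build heap: [36, 27, 32, 8, -10, 26, -4]
Extract 36: [32, 27, 26, 8, -10, -4, 36]
Extract 32: [27, 8, 26, -4, -10, 32, 36]
Extract 27: [26, 8, -10, -4, 27, 32, 36]
Extract 26: [8, -4, -10, 26, 27, 32, 36]
Extract 8: [-4, -10, 8, 26, 27, 32, 36]
Extract -4: [-10, -4, 8, 26, 27, 32, 36]


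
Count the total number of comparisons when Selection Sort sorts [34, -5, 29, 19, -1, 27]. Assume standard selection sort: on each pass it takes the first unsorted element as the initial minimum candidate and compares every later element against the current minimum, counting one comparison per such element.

Pass 1: scan indices 1..5 for the minimum = 5 comparison(s); min is -5, place at index 0 -> [-5, 34, 29, 19, -1, 27]
Pass 2: scan indices 2..5 for the minimum = 4 comparison(s); min is -1, place at index 1 -> [-5, -1, 29, 19, 34, 27]
Pass 3: scan indices 3..5 for the minimum = 3 comparison(s); min is 19, place at index 2 -> [-5, -1, 19, 29, 34, 27]
Pass 4: scan indices 4..5 for the minimum = 2 comparison(s); min is 27, place at index 3 -> [-5, -1, 19, 27, 34, 29]
Pass 5: scan indices 5..5 for the minimum = 1 comparison(s); min is 29, place at index 4 -> [-5, -1, 19, 27, 29, 34]
Selection sort always scans the whole unsorted suffix, so the count is (n-1) + (n-2) + ... + 1 = n(n-1)/2 = 6*5/2 = 15 regardless of the input order.
Total comparisons: 5 + 4 + 3 + 2 + 1 = 15


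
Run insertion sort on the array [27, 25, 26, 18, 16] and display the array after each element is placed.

First element 27 is already 'sorted'
Insert 25: shifted 1 elements -> [25, 27, 26, 18, 16]
Insert 26: shifted 1 elements -> [25, 26, 27, 18, 16]
Insert 18: shifted 3 elements -> [18, 25, 26, 27, 16]
Insert 16: shifted 4 elements -> [16, 18, 25, 26, 27]


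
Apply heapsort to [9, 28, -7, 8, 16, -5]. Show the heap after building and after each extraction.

Build heap: [28, 16, -5, 8, 9, -7]
Extract 28: [16, 9, -5, 8, -7, 28]
Extract 16: [9, 8, -5, -7, 16, 28]
Extract 9: [8, -7, -5, 9, 16, 28]
Extract 8: [-5, -7, 8, 9, 16, 28]
Extract -5: [-7, -5, 8, 9, 16, 28]


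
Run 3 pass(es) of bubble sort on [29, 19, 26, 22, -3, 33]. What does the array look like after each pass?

After pass 1: [19, 26, 22, -3, 29, 33] (4 swaps)
After pass 2: [19, 22, -3, 26, 29, 33] (2 swaps)
After pass 3: [19, -3, 22, 26, 29, 33] (1 swaps)
Total swaps: 7


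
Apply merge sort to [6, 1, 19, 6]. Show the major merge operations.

Divide and conquer:
  Merge [6] + [1] -> [1, 6]
  Merge [19] + [6] -> [6, 19]
  Merge [1, 6] + [6, 19] -> [1, 6, 6, 19]


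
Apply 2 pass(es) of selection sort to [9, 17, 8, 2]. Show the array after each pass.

Pass 1: Select minimum 2 at index 3, swap -> [2, 17, 8, 9]
Pass 2: Select minimum 8 at index 2, swap -> [2, 8, 17, 9]


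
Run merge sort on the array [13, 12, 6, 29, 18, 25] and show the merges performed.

Divide and conquer:
  Merge [12] + [6] -> [6, 12]
  Merge [13] + [6, 12] -> [6, 12, 13]
  Merge [18] + [25] -> [18, 25]
  Merge [29] + [18, 25] -> [18, 25, 29]
  Merge [6, 12, 13] + [18, 25, 29] -> [6, 12, 13, 18, 25, 29]


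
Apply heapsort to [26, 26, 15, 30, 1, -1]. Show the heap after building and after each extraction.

Build heap: [30, 26, 15, 26, 1, -1]
Extract 30: [26, 26, 15, -1, 1, 30]
Extract 26: [26, 1, 15, -1, 26, 30]
Extract 26: [15, 1, -1, 26, 26, 30]
Extract 15: [1, -1, 15, 26, 26, 30]
Extract 1: [-1, 1, 15, 26, 26, 30]


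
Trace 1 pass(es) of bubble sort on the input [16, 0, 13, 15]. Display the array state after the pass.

After pass 1: [0, 13, 15, 16] (3 swaps)
Total swaps: 3


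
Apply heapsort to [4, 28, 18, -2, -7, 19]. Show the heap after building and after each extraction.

Build heap: [28, 4, 19, -2, -7, 18]
Extract 28: [19, 4, 18, -2, -7, 28]
Extract 19: [18, 4, -7, -2, 19, 28]
Extract 18: [4, -2, -7, 18, 19, 28]
Extract 4: [-2, -7, 4, 18, 19, 28]
Extract -2: [-7, -2, 4, 18, 19, 28]


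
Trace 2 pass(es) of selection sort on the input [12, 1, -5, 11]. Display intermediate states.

Pass 1: Select minimum -5 at index 2, swap -> [-5, 1, 12, 11]
Pass 2: Select minimum 1 at index 1, swap -> [-5, 1, 12, 11]


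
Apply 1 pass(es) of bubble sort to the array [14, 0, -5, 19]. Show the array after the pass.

After pass 1: [0, -5, 14, 19] (2 swaps)
Total swaps: 2


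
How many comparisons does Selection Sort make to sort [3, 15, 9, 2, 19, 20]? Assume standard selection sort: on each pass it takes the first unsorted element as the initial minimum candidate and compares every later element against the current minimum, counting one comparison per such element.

Pass 1: scan indices 1..5 for the minimum = 5 comparison(s); min is 2, place at index 0 -> [2, 15, 9, 3, 19, 20]
Pass 2: scan indices 2..5 for the minimum = 4 comparison(s); min is 3, place at index 1 -> [2, 3, 9, 15, 19, 20]
Pass 3: scan indices 3..5 for the minimum = 3 comparison(s); min is 9, place at index 2 -> [2, 3, 9, 15, 19, 20]
Pass 4: scan indices 4..5 for the minimum = 2 comparison(s); min is 15, place at index 3 -> [2, 3, 9, 15, 19, 20]
Pass 5: scan indices 5..5 for the minimum = 1 comparison(s); min is 19, place at index 4 -> [2, 3, 9, 15, 19, 20]
Selection sort always scans the whole unsorted suffix, so the count is (n-1) + (n-2) + ... + 1 = n(n-1)/2 = 6*5/2 = 15 regardless of the input order.
Total comparisons: 5 + 4 + 3 + 2 + 1 = 15


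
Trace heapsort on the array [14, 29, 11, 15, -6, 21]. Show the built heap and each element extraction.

Build heap: [29, 15, 21, 14, -6, 11]
Extract 29: [21, 15, 11, 14, -6, 29]
Extract 21: [15, 14, 11, -6, 21, 29]
Extract 15: [14, -6, 11, 15, 21, 29]
Extract 14: [11, -6, 14, 15, 21, 29]
Extract 11: [-6, 11, 14, 15, 21, 29]


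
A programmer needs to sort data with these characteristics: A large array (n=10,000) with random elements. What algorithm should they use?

Best choice: Quicksort or Mergesort
Reason: Both have O(n log n) average case; quicksort has lower constant factors


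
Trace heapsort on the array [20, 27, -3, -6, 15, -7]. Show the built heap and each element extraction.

Build heap: [27, 20, -3, -6, 15, -7]
Extract 27: [20, 15, -3, -6, -7, 27]
Extract 20: [15, -6, -3, -7, 20, 27]
Extract 15: [-3, -6, -7, 15, 20, 27]
Extract -3: [-6, -7, -3, 15, 20, 27]
Extract -6: [-7, -6, -3, 15, 20, 27]


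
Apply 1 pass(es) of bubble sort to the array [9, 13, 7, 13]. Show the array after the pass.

After pass 1: [9, 7, 13, 13] (1 swaps)
Total swaps: 1


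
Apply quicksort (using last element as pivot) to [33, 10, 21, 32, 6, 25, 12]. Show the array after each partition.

Partition 1: pivot=12 at index 2 -> [10, 6, 12, 32, 33, 25, 21]
Partition 2: pivot=6 at index 0 -> [6, 10, 12, 32, 33, 25, 21]
Partition 3: pivot=21 at index 3 -> [6, 10, 12, 21, 33, 25, 32]
Partition 4: pivot=32 at index 5 -> [6, 10, 12, 21, 25, 32, 33]


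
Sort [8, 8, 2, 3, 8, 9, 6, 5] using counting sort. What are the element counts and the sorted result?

Count array: [0, 0, 1, 1, 0, 1, 1, 0, 3, 1]
(count[i] = number of elements equal to i)
Cumulative count: [0, 0, 1, 2, 2, 3, 4, 4, 7, 8]
Sorted: [2, 3, 5, 6, 8, 8, 8, 9]


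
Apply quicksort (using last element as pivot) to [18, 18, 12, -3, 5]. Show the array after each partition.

Partition 1: pivot=5 at index 1 -> [-3, 5, 12, 18, 18]
Partition 2: pivot=18 at index 4 -> [-3, 5, 12, 18, 18]
Partition 3: pivot=18 at index 3 -> [-3, 5, 12, 18, 18]


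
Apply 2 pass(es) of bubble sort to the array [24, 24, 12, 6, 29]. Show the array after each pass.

After pass 1: [24, 12, 6, 24, 29] (2 swaps)
After pass 2: [12, 6, 24, 24, 29] (2 swaps)
Total swaps: 4


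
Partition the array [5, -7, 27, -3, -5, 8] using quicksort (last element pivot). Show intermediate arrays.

Partition 1: pivot=8 at index 4 -> [5, -7, -3, -5, 8, 27]
Partition 2: pivot=-5 at index 1 -> [-7, -5, -3, 5, 8, 27]
Partition 3: pivot=5 at index 3 -> [-7, -5, -3, 5, 8, 27]


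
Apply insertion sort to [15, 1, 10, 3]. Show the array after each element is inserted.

First element 15 is already 'sorted'
Insert 1: shifted 1 elements -> [1, 15, 10, 3]
Insert 10: shifted 1 elements -> [1, 10, 15, 3]
Insert 3: shifted 2 elements -> [1, 3, 10, 15]


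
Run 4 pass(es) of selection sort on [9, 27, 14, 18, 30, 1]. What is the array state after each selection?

Pass 1: Select minimum 1 at index 5, swap -> [1, 27, 14, 18, 30, 9]
Pass 2: Select minimum 9 at index 5, swap -> [1, 9, 14, 18, 30, 27]
Pass 3: Select minimum 14 at index 2, swap -> [1, 9, 14, 18, 30, 27]
Pass 4: Select minimum 18 at index 3, swap -> [1, 9, 14, 18, 30, 27]


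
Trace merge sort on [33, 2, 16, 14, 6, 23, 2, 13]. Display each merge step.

Divide and conquer:
  Merge [33] + [2] -> [2, 33]
  Merge [16] + [14] -> [14, 16]
  Merge [2, 33] + [14, 16] -> [2, 14, 16, 33]
  Merge [6] + [23] -> [6, 23]
  Merge [2] + [13] -> [2, 13]
  Merge [6, 23] + [2, 13] -> [2, 6, 13, 23]
  Merge [2, 14, 16, 33] + [2, 6, 13, 23] -> [2, 2, 6, 13, 14, 16, 23, 33]


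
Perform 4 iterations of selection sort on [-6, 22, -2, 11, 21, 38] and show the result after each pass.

Pass 1: Select minimum -6 at index 0, swap -> [-6, 22, -2, 11, 21, 38]
Pass 2: Select minimum -2 at index 2, swap -> [-6, -2, 22, 11, 21, 38]
Pass 3: Select minimum 11 at index 3, swap -> [-6, -2, 11, 22, 21, 38]
Pass 4: Select minimum 21 at index 4, swap -> [-6, -2, 11, 21, 22, 38]


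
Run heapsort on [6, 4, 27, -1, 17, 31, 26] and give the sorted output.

Build heap: [31, 17, 27, -1, 4, 6, 26]
Extract 31: [27, 17, 26, -1, 4, 6, 31]
Extract 27: [26, 17, 6, -1, 4, 27, 31]
Extract 26: [17, 4, 6, -1, 26, 27, 31]
Extract 17: [6, 4, -1, 17, 26, 27, 31]
Extract 6: [4, -1, 6, 17, 26, 27, 31]
Extract 4: [-1, 4, 6, 17, 26, 27, 31]


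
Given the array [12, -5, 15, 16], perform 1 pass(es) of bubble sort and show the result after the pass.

After pass 1: [-5, 12, 15, 16] (1 swaps)
Total swaps: 1


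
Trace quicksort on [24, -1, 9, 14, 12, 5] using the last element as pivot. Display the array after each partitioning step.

Partition 1: pivot=5 at index 1 -> [-1, 5, 9, 14, 12, 24]
Partition 2: pivot=24 at index 5 -> [-1, 5, 9, 14, 12, 24]
Partition 3: pivot=12 at index 3 -> [-1, 5, 9, 12, 14, 24]


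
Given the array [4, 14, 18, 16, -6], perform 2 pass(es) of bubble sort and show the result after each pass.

After pass 1: [4, 14, 16, -6, 18] (2 swaps)
After pass 2: [4, 14, -6, 16, 18] (1 swaps)
Total swaps: 3


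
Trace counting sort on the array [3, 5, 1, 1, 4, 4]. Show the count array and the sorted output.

Count array: [0, 2, 0, 1, 2, 1]
(count[i] = number of elements equal to i)
Cumulative count: [0, 2, 2, 3, 5, 6]
Sorted: [1, 1, 3, 4, 4, 5]


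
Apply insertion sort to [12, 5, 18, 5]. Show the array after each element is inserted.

First element 12 is already 'sorted'
Insert 5: shifted 1 elements -> [5, 12, 18, 5]
Insert 18: shifted 0 elements -> [5, 12, 18, 5]
Insert 5: shifted 2 elements -> [5, 5, 12, 18]


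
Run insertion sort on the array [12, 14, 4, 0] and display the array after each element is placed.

First element 12 is already 'sorted'
Insert 14: shifted 0 elements -> [12, 14, 4, 0]
Insert 4: shifted 2 elements -> [4, 12, 14, 0]
Insert 0: shifted 3 elements -> [0, 4, 12, 14]


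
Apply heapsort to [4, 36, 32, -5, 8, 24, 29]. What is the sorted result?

Build heap: [36, 8, 32, -5, 4, 24, 29]
Extract 36: [32, 8, 29, -5, 4, 24, 36]
Extract 32: [29, 8, 24, -5, 4, 32, 36]
Extract 29: [24, 8, 4, -5, 29, 32, 36]
Extract 24: [8, -5, 4, 24, 29, 32, 36]
Extract 8: [4, -5, 8, 24, 29, 32, 36]
Extract 4: [-5, 4, 8, 24, 29, 32, 36]


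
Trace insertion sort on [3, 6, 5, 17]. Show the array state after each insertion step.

First element 3 is already 'sorted'
Insert 6: shifted 0 elements -> [3, 6, 5, 17]
Insert 5: shifted 1 elements -> [3, 5, 6, 17]
Insert 17: shifted 0 elements -> [3, 5, 6, 17]


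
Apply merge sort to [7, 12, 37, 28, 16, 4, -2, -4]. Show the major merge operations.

Divide and conquer:
  Merge [7] + [12] -> [7, 12]
  Merge [37] + [28] -> [28, 37]
  Merge [7, 12] + [28, 37] -> [7, 12, 28, 37]
  Merge [16] + [4] -> [4, 16]
  Merge [-2] + [-4] -> [-4, -2]
  Merge [4, 16] + [-4, -2] -> [-4, -2, 4, 16]
  Merge [7, 12, 28, 37] + [-4, -2, 4, 16] -> [-4, -2, 4, 7, 12, 16, 28, 37]


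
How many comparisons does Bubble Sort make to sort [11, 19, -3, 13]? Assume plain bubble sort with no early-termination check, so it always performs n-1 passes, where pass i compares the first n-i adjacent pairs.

Pass 1: compare adjacent pairs (0,1)..(2,3) = 3 comparison(s), 2 swap(s) -> [11, -3, 13, 19]
Pass 2: compare adjacent pairs (0,1)..(1,2) = 2 comparison(s), 1 swap(s) -> [-3, 11, 13, 19]
Pass 3: compare adjacent pairs (0,1)..(0,1) = 1 comparison(s), 0 swap(s) -> [-3, 11, 13, 19]
Total comparisons: 3 + 2 + 1 = 6


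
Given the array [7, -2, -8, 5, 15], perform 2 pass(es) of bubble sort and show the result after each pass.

After pass 1: [-2, -8, 5, 7, 15] (3 swaps)
After pass 2: [-8, -2, 5, 7, 15] (1 swaps)
Total swaps: 4


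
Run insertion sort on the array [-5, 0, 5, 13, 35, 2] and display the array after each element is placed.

First element -5 is already 'sorted'
Insert 0: shifted 0 elements -> [-5, 0, 5, 13, 35, 2]
Insert 5: shifted 0 elements -> [-5, 0, 5, 13, 35, 2]
Insert 13: shifted 0 elements -> [-5, 0, 5, 13, 35, 2]
Insert 35: shifted 0 elements -> [-5, 0, 5, 13, 35, 2]
Insert 2: shifted 3 elements -> [-5, 0, 2, 5, 13, 35]


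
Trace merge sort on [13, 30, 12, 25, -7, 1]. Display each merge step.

Divide and conquer:
  Merge [30] + [12] -> [12, 30]
  Merge [13] + [12, 30] -> [12, 13, 30]
  Merge [-7] + [1] -> [-7, 1]
  Merge [25] + [-7, 1] -> [-7, 1, 25]
  Merge [12, 13, 30] + [-7, 1, 25] -> [-7, 1, 12, 13, 25, 30]


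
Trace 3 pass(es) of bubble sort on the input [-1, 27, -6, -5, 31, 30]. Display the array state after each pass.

After pass 1: [-1, -6, -5, 27, 30, 31] (3 swaps)
After pass 2: [-6, -5, -1, 27, 30, 31] (2 swaps)
After pass 3: [-6, -5, -1, 27, 30, 31] (0 swaps)
Total swaps: 5


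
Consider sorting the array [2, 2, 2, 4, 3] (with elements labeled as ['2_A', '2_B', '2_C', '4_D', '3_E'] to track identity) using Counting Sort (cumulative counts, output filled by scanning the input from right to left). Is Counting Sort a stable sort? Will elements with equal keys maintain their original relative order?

Trace Counting Sort on the labeled array (the key is the number; the letter only tracks identity):
  Counts for values 0..4: [0, 0, 3, 1, 1]
  Cumulative counts: [0, 0, 3, 4, 5]
  Scan right to left: place 3_E at output index 3
  Scan right to left: place 4_D at output index 4
  Scan right to left: place 2_C at output index 2
  Scan right to left: place 2_B at output index 1
  Scan right to left: place 2_A at output index 0
  Output: [2_A, 2_B, 2_C, 3_E, 4_D]
Equal keys:
  value 2: originally 2_A, 2_B, 2_C; after sorting 2_A, 2_B, 2_C -> order preserved
All equal keys kept their original relative order. Counting Sort is stable: scanning the input right to left with decreasing cumulative counts places later duplicates at later output positions.
Answer: Stable


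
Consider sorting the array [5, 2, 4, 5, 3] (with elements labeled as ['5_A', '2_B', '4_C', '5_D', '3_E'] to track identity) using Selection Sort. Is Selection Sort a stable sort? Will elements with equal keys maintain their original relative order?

Trace Selection Sort on the labeled array (the key is the number; the letter only tracks identity):
  Pass 1: minimum of unsorted part is 2_B at index 1; swap it with 5_A at index 0 -> [2_B, 5_A, 4_C, 5_D, 3_E]
  Pass 2: minimum of unsorted part is 3_E at index 4; swap it with 5_A at index 1 -> [2_B, 3_E, 4_C, 5_D, 5_A]
  Pass 3: minimum 4_C is already at index 2; no swap -> [2_B, 3_E, 4_C, 5_D, 5_A]
  Pass 4: minimum 5_D is already at index 3; no swap -> [2_B, 3_E, 4_C, 5_D, 5_A]
Final order: [2_B, 3_E, 4_C, 5_D, 5_A]
Equal keys:
  value 5: originally 5_A, 5_D; after sorting 5_D, 5_A -> order changed
Equal keys were reordered, so Selection Sort is not stable: the long-range swap that moves the minimum into place can carry an element past an equal key. (One such input is enough; an unstable sort may happen to preserve order on other inputs, but it gives no guarantee.)
Answer: Not stable


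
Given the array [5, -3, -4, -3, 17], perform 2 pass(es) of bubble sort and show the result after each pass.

After pass 1: [-3, -4, -3, 5, 17] (3 swaps)
After pass 2: [-4, -3, -3, 5, 17] (1 swaps)
Total swaps: 4


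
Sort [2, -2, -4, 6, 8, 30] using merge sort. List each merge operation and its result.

Divide and conquer:
  Merge [-2] + [-4] -> [-4, -2]
  Merge [2] + [-4, -2] -> [-4, -2, 2]
  Merge [8] + [30] -> [8, 30]
  Merge [6] + [8, 30] -> [6, 8, 30]
  Merge [-4, -2, 2] + [6, 8, 30] -> [-4, -2, 2, 6, 8, 30]


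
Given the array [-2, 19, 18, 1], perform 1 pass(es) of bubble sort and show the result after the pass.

After pass 1: [-2, 18, 1, 19] (2 swaps)
Total swaps: 2


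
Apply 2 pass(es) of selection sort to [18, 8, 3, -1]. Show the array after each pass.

Pass 1: Select minimum -1 at index 3, swap -> [-1, 8, 3, 18]
Pass 2: Select minimum 3 at index 2, swap -> [-1, 3, 8, 18]


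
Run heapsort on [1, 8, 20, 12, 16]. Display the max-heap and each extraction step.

Build heap: [20, 16, 1, 12, 8]
Extract 20: [16, 12, 1, 8, 20]
Extract 16: [12, 8, 1, 16, 20]
Extract 12: [8, 1, 12, 16, 20]
Extract 8: [1, 8, 12, 16, 20]


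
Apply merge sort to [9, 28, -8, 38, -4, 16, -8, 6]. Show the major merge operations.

Divide and conquer:
  Merge [9] + [28] -> [9, 28]
  Merge [-8] + [38] -> [-8, 38]
  Merge [9, 28] + [-8, 38] -> [-8, 9, 28, 38]
  Merge [-4] + [16] -> [-4, 16]
  Merge [-8] + [6] -> [-8, 6]
  Merge [-4, 16] + [-8, 6] -> [-8, -4, 6, 16]
  Merge [-8, 9, 28, 38] + [-8, -4, 6, 16] -> [-8, -8, -4, 6, 9, 16, 28, 38]


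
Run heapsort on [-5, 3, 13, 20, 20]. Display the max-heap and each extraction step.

Build heap: [20, 20, 13, 3, -5]
Extract 20: [20, 3, 13, -5, 20]
Extract 20: [13, 3, -5, 20, 20]
Extract 13: [3, -5, 13, 20, 20]
Extract 3: [-5, 3, 13, 20, 20]


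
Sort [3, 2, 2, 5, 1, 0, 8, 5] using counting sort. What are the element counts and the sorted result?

Count array: [1, 1, 2, 1, 0, 2, 0, 0, 1]
(count[i] = number of elements equal to i)
Cumulative count: [1, 2, 4, 5, 5, 7, 7, 7, 8]
Sorted: [0, 1, 2, 2, 3, 5, 5, 8]


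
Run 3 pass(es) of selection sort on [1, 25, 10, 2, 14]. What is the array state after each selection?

Pass 1: Select minimum 1 at index 0, swap -> [1, 25, 10, 2, 14]
Pass 2: Select minimum 2 at index 3, swap -> [1, 2, 10, 25, 14]
Pass 3: Select minimum 10 at index 2, swap -> [1, 2, 10, 25, 14]


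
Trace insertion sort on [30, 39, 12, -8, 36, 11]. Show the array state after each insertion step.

First element 30 is already 'sorted'
Insert 39: shifted 0 elements -> [30, 39, 12, -8, 36, 11]
Insert 12: shifted 2 elements -> [12, 30, 39, -8, 36, 11]
Insert -8: shifted 3 elements -> [-8, 12, 30, 39, 36, 11]
Insert 36: shifted 1 elements -> [-8, 12, 30, 36, 39, 11]
Insert 11: shifted 4 elements -> [-8, 11, 12, 30, 36, 39]


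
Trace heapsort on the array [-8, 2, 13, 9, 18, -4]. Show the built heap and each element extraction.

Build heap: [18, 9, 13, -8, 2, -4]
Extract 18: [13, 9, -4, -8, 2, 18]
Extract 13: [9, 2, -4, -8, 13, 18]
Extract 9: [2, -8, -4, 9, 13, 18]
Extract 2: [-4, -8, 2, 9, 13, 18]
Extract -4: [-8, -4, 2, 9, 13, 18]


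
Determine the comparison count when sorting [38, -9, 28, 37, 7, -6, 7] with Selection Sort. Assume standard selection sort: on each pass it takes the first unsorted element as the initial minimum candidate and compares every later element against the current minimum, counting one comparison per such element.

Pass 1: scan indices 1..6 for the minimum = 6 comparison(s); min is -9, place at index 0 -> [-9, 38, 28, 37, 7, -6, 7]
Pass 2: scan indices 2..6 for the minimum = 5 comparison(s); min is -6, place at index 1 -> [-9, -6, 28, 37, 7, 38, 7]
Pass 3: scan indices 3..6 for the minimum = 4 comparison(s); min is 7, place at index 2 -> [-9, -6, 7, 37, 28, 38, 7]
Pass 4: scan indices 4..6 for the minimum = 3 comparison(s); min is 7, place at index 3 -> [-9, -6, 7, 7, 28, 38, 37]
Pass 5: scan indices 5..6 for the minimum = 2 comparison(s); min is 28, place at index 4 -> [-9, -6, 7, 7, 28, 38, 37]
Pass 6: scan indices 6..6 for the minimum = 1 comparison(s); min is 37, place at index 5 -> [-9, -6, 7, 7, 28, 37, 38]
Selection sort always scans the whole unsorted suffix, so the count is (n-1) + (n-2) + ... + 1 = n(n-1)/2 = 7*6/2 = 21 regardless of the input order.
Total comparisons: 6 + 5 + 4 + 3 + 2 + 1 = 21


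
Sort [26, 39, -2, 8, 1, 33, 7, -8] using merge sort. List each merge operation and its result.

Divide and conquer:
  Merge [26] + [39] -> [26, 39]
  Merge [-2] + [8] -> [-2, 8]
  Merge [26, 39] + [-2, 8] -> [-2, 8, 26, 39]
  Merge [1] + [33] -> [1, 33]
  Merge [7] + [-8] -> [-8, 7]
  Merge [1, 33] + [-8, 7] -> [-8, 1, 7, 33]
  Merge [-2, 8, 26, 39] + [-8, 1, 7, 33] -> [-8, -2, 1, 7, 8, 26, 33, 39]


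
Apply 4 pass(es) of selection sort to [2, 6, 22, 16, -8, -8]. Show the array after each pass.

Pass 1: Select minimum -8 at index 4, swap -> [-8, 6, 22, 16, 2, -8]
Pass 2: Select minimum -8 at index 5, swap -> [-8, -8, 22, 16, 2, 6]
Pass 3: Select minimum 2 at index 4, swap -> [-8, -8, 2, 16, 22, 6]
Pass 4: Select minimum 6 at index 5, swap -> [-8, -8, 2, 6, 22, 16]


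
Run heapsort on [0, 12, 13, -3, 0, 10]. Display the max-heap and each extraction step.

Build heap: [13, 12, 10, -3, 0, 0]
Extract 13: [12, 0, 10, -3, 0, 13]
Extract 12: [10, 0, 0, -3, 12, 13]
Extract 10: [0, -3, 0, 10, 12, 13]
Extract 0: [0, -3, 0, 10, 12, 13]
Extract 0: [-3, 0, 0, 10, 12, 13]


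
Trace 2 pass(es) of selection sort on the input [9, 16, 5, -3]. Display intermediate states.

Pass 1: Select minimum -3 at index 3, swap -> [-3, 16, 5, 9]
Pass 2: Select minimum 5 at index 2, swap -> [-3, 5, 16, 9]


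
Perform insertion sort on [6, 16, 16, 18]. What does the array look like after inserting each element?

First element 6 is already 'sorted'
Insert 16: shifted 0 elements -> [6, 16, 16, 18]
Insert 16: shifted 0 elements -> [6, 16, 16, 18]
Insert 18: shifted 0 elements -> [6, 16, 16, 18]


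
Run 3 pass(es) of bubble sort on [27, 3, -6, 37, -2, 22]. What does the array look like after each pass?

After pass 1: [3, -6, 27, -2, 22, 37] (4 swaps)
After pass 2: [-6, 3, -2, 22, 27, 37] (3 swaps)
After pass 3: [-6, -2, 3, 22, 27, 37] (1 swaps)
Total swaps: 8


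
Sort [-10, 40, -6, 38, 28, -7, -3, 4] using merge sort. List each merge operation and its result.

Divide and conquer:
  Merge [-10] + [40] -> [-10, 40]
  Merge [-6] + [38] -> [-6, 38]
  Merge [-10, 40] + [-6, 38] -> [-10, -6, 38, 40]
  Merge [28] + [-7] -> [-7, 28]
  Merge [-3] + [4] -> [-3, 4]
  Merge [-7, 28] + [-3, 4] -> [-7, -3, 4, 28]
  Merge [-10, -6, 38, 40] + [-7, -3, 4, 28] -> [-10, -7, -6, -3, 4, 28, 38, 40]


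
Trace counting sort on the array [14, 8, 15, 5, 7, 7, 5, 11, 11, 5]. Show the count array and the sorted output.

Count array: [0, 0, 0, 0, 0, 3, 0, 2, 1, 0, 0, 2, 0, 0, 1, 1]
(count[i] = number of elements equal to i)
Cumulative count: [0, 0, 0, 0, 0, 3, 3, 5, 6, 6, 6, 8, 8, 8, 9, 10]
Sorted: [5, 5, 5, 7, 7, 8, 11, 11, 14, 15]


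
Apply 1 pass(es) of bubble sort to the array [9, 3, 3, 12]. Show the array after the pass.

After pass 1: [3, 3, 9, 12] (2 swaps)
Total swaps: 2


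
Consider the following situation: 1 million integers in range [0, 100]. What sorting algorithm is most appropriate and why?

Best choice: Counting sort
Reason: O(n + k) where k=100 is small; linear time beats O(n log n)


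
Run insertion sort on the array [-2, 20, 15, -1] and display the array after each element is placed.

First element -2 is already 'sorted'
Insert 20: shifted 0 elements -> [-2, 20, 15, -1]
Insert 15: shifted 1 elements -> [-2, 15, 20, -1]
Insert -1: shifted 2 elements -> [-2, -1, 15, 20]


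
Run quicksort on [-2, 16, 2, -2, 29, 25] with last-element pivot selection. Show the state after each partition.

Partition 1: pivot=25 at index 4 -> [-2, 16, 2, -2, 25, 29]
Partition 2: pivot=-2 at index 1 -> [-2, -2, 2, 16, 25, 29]
Partition 3: pivot=16 at index 3 -> [-2, -2, 2, 16, 25, 29]


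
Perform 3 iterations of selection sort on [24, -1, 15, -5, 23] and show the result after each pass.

Pass 1: Select minimum -5 at index 3, swap -> [-5, -1, 15, 24, 23]
Pass 2: Select minimum -1 at index 1, swap -> [-5, -1, 15, 24, 23]
Pass 3: Select minimum 15 at index 2, swap -> [-5, -1, 15, 24, 23]


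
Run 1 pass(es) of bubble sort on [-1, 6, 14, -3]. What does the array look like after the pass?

After pass 1: [-1, 6, -3, 14] (1 swaps)
Total swaps: 1


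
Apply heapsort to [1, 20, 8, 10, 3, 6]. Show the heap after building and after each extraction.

Build heap: [20, 10, 8, 1, 3, 6]
Extract 20: [10, 6, 8, 1, 3, 20]
Extract 10: [8, 6, 3, 1, 10, 20]
Extract 8: [6, 1, 3, 8, 10, 20]
Extract 6: [3, 1, 6, 8, 10, 20]
Extract 3: [1, 3, 6, 8, 10, 20]


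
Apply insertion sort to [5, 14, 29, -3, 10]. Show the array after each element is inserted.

First element 5 is already 'sorted'
Insert 14: shifted 0 elements -> [5, 14, 29, -3, 10]
Insert 29: shifted 0 elements -> [5, 14, 29, -3, 10]
Insert -3: shifted 3 elements -> [-3, 5, 14, 29, 10]
Insert 10: shifted 2 elements -> [-3, 5, 10, 14, 29]


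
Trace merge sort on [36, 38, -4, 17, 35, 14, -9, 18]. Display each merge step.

Divide and conquer:
  Merge [36] + [38] -> [36, 38]
  Merge [-4] + [17] -> [-4, 17]
  Merge [36, 38] + [-4, 17] -> [-4, 17, 36, 38]
  Merge [35] + [14] -> [14, 35]
  Merge [-9] + [18] -> [-9, 18]
  Merge [14, 35] + [-9, 18] -> [-9, 14, 18, 35]
  Merge [-4, 17, 36, 38] + [-9, 14, 18, 35] -> [-9, -4, 14, 17, 18, 35, 36, 38]


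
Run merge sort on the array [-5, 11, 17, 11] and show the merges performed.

Divide and conquer:
  Merge [-5] + [11] -> [-5, 11]
  Merge [17] + [11] -> [11, 17]
  Merge [-5, 11] + [11, 17] -> [-5, 11, 11, 17]


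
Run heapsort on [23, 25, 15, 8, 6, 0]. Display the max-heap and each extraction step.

Build heap: [25, 23, 15, 8, 6, 0]
Extract 25: [23, 8, 15, 0, 6, 25]
Extract 23: [15, 8, 6, 0, 23, 25]
Extract 15: [8, 0, 6, 15, 23, 25]
Extract 8: [6, 0, 8, 15, 23, 25]
Extract 6: [0, 6, 8, 15, 23, 25]


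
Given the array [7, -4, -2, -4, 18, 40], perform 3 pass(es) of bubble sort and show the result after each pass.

After pass 1: [-4, -2, -4, 7, 18, 40] (3 swaps)
After pass 2: [-4, -4, -2, 7, 18, 40] (1 swaps)
After pass 3: [-4, -4, -2, 7, 18, 40] (0 swaps)
Total swaps: 4


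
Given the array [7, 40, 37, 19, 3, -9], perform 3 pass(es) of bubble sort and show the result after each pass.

After pass 1: [7, 37, 19, 3, -9, 40] (4 swaps)
After pass 2: [7, 19, 3, -9, 37, 40] (3 swaps)
After pass 3: [7, 3, -9, 19, 37, 40] (2 swaps)
Total swaps: 9


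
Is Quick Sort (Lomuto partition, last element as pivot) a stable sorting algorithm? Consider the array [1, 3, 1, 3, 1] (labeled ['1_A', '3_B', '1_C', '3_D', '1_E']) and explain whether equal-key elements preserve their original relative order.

Trace Quick Sort on the labeled array (the key is the number; the letter only tracks identity):
  Partition indices 0..4 around pivot 1_E -> [1_A, 1_C, 1_E, 3_D, 3_B]
  Partition indices 0..1 around pivot 1_C -> [1_A, 1_C, 1_E, 3_D, 3_B]
  Partition indices 3..4 around pivot 3_B -> [1_A, 1_C, 1_E, 3_D, 3_B]
Final order: [1_A, 1_C, 1_E, 3_D, 3_B]
Equal keys:
  value 1: originally 1_A, 1_C, 1_E; after sorting 1_A, 1_C, 1_E -> order preserved
  value 3: originally 3_B, 3_D; after sorting 3_D, 3_B -> order changed
Equal keys were reordered, so Quick Sort is not stable: partition swaps elements across long distances and can reorder equal keys. (One such input is enough; an unstable sort may happen to preserve order on other inputs, but it gives no guarantee.)
Answer: Not stable


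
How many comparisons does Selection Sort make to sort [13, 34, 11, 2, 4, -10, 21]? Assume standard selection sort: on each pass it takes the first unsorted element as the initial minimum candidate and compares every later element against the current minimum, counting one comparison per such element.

Pass 1: scan indices 1..6 for the minimum = 6 comparison(s); min is -10, place at index 0 -> [-10, 34, 11, 2, 4, 13, 21]
Pass 2: scan indices 2..6 for the minimum = 5 comparison(s); min is 2, place at index 1 -> [-10, 2, 11, 34, 4, 13, 21]
Pass 3: scan indices 3..6 for the minimum = 4 comparison(s); min is 4, place at index 2 -> [-10, 2, 4, 34, 11, 13, 21]
Pass 4: scan indices 4..6 for the minimum = 3 comparison(s); min is 11, place at index 3 -> [-10, 2, 4, 11, 34, 13, 21]
Pass 5: scan indices 5..6 for the minimum = 2 comparison(s); min is 13, place at index 4 -> [-10, 2, 4, 11, 13, 34, 21]
Pass 6: scan indices 6..6 for the minimum = 1 comparison(s); min is 21, place at index 5 -> [-10, 2, 4, 11, 13, 21, 34]
Selection sort always scans the whole unsorted suffix, so the count is (n-1) + (n-2) + ... + 1 = n(n-1)/2 = 7*6/2 = 21 regardless of the input order.
Total comparisons: 6 + 5 + 4 + 3 + 2 + 1 = 21


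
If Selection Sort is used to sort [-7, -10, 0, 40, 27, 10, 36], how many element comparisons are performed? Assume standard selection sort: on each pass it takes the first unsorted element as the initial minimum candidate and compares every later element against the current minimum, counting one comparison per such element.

Pass 1: scan indices 1..6 for the minimum = 6 comparison(s); min is -10, place at index 0 -> [-10, -7, 0, 40, 27, 10, 36]
Pass 2: scan indices 2..6 for the minimum = 5 comparison(s); min is -7, place at index 1 -> [-10, -7, 0, 40, 27, 10, 36]
Pass 3: scan indices 3..6 for the minimum = 4 comparison(s); min is 0, place at index 2 -> [-10, -7, 0, 40, 27, 10, 36]
Pass 4: scan indices 4..6 for the minimum = 3 comparison(s); min is 10, place at index 3 -> [-10, -7, 0, 10, 27, 40, 36]
Pass 5: scan indices 5..6 for the minimum = 2 comparison(s); min is 27, place at index 4 -> [-10, -7, 0, 10, 27, 40, 36]
Pass 6: scan indices 6..6 for the minimum = 1 comparison(s); min is 36, place at index 5 -> [-10, -7, 0, 10, 27, 36, 40]
Selection sort always scans the whole unsorted suffix, so the count is (n-1) + (n-2) + ... + 1 = n(n-1)/2 = 7*6/2 = 21 regardless of the input order.
Total comparisons: 6 + 5 + 4 + 3 + 2 + 1 = 21


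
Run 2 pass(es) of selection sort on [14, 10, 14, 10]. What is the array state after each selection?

Pass 1: Select minimum 10 at index 1, swap -> [10, 14, 14, 10]
Pass 2: Select minimum 10 at index 3, swap -> [10, 10, 14, 14]


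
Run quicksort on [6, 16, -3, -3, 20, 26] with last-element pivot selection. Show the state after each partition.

Partition 1: pivot=26 at index 5 -> [6, 16, -3, -3, 20, 26]
Partition 2: pivot=20 at index 4 -> [6, 16, -3, -3, 20, 26]
Partition 3: pivot=-3 at index 1 -> [-3, -3, 6, 16, 20, 26]
Partition 4: pivot=16 at index 3 -> [-3, -3, 6, 16, 20, 26]


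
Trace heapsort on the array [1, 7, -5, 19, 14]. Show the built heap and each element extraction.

Build heap: [19, 14, -5, 7, 1]
Extract 19: [14, 7, -5, 1, 19]
Extract 14: [7, 1, -5, 14, 19]
Extract 7: [1, -5, 7, 14, 19]
Extract 1: [-5, 1, 7, 14, 19]


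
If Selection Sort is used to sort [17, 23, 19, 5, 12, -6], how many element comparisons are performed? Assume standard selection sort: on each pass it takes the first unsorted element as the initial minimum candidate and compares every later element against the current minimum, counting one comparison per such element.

Pass 1: scan indices 1..5 for the minimum = 5 comparison(s); min is -6, place at index 0 -> [-6, 23, 19, 5, 12, 17]
Pass 2: scan indices 2..5 for the minimum = 4 comparison(s); min is 5, place at index 1 -> [-6, 5, 19, 23, 12, 17]
Pass 3: scan indices 3..5 for the minimum = 3 comparison(s); min is 12, place at index 2 -> [-6, 5, 12, 23, 19, 17]
Pass 4: scan indices 4..5 for the minimum = 2 comparison(s); min is 17, place at index 3 -> [-6, 5, 12, 17, 19, 23]
Pass 5: scan indices 5..5 for the minimum = 1 comparison(s); min is 19, place at index 4 -> [-6, 5, 12, 17, 19, 23]
Selection sort always scans the whole unsorted suffix, so the count is (n-1) + (n-2) + ... + 1 = n(n-1)/2 = 6*5/2 = 15 regardless of the input order.
Total comparisons: 5 + 4 + 3 + 2 + 1 = 15


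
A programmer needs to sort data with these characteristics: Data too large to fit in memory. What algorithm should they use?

Best choice: External merge sort
Reason: Minimizes disk I/O by sequential reads/writes


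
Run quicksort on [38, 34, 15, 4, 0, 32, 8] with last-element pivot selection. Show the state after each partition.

Partition 1: pivot=8 at index 2 -> [4, 0, 8, 38, 34, 32, 15]
Partition 2: pivot=0 at index 0 -> [0, 4, 8, 38, 34, 32, 15]
Partition 3: pivot=15 at index 3 -> [0, 4, 8, 15, 34, 32, 38]
Partition 4: pivot=38 at index 6 -> [0, 4, 8, 15, 34, 32, 38]
Partition 5: pivot=32 at index 4 -> [0, 4, 8, 15, 32, 34, 38]


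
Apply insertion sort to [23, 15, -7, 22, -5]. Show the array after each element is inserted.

First element 23 is already 'sorted'
Insert 15: shifted 1 elements -> [15, 23, -7, 22, -5]
Insert -7: shifted 2 elements -> [-7, 15, 23, 22, -5]
Insert 22: shifted 1 elements -> [-7, 15, 22, 23, -5]
Insert -5: shifted 3 elements -> [-7, -5, 15, 22, 23]


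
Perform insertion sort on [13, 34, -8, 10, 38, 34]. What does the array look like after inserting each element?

First element 13 is already 'sorted'
Insert 34: shifted 0 elements -> [13, 34, -8, 10, 38, 34]
Insert -8: shifted 2 elements -> [-8, 13, 34, 10, 38, 34]
Insert 10: shifted 2 elements -> [-8, 10, 13, 34, 38, 34]
Insert 38: shifted 0 elements -> [-8, 10, 13, 34, 38, 34]
Insert 34: shifted 1 elements -> [-8, 10, 13, 34, 34, 38]


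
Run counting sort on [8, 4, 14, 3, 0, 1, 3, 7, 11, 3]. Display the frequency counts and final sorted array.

Count array: [1, 1, 0, 3, 1, 0, 0, 1, 1, 0, 0, 1, 0, 0, 1]
(count[i] = number of elements equal to i)
Cumulative count: [1, 2, 2, 5, 6, 6, 6, 7, 8, 8, 8, 9, 9, 9, 10]
Sorted: [0, 1, 3, 3, 3, 4, 7, 8, 11, 14]


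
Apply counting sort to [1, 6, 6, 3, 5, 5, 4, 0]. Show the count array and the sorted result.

Count array: [1, 1, 0, 1, 1, 2, 2]
(count[i] = number of elements equal to i)
Cumulative count: [1, 2, 2, 3, 4, 6, 8]
Sorted: [0, 1, 3, 4, 5, 5, 6, 6]


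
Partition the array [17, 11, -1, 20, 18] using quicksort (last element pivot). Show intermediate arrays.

Partition 1: pivot=18 at index 3 -> [17, 11, -1, 18, 20]
Partition 2: pivot=-1 at index 0 -> [-1, 11, 17, 18, 20]
Partition 3: pivot=17 at index 2 -> [-1, 11, 17, 18, 20]


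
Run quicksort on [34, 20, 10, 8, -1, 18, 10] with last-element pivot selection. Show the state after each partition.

Partition 1: pivot=10 at index 3 -> [10, 8, -1, 10, 34, 18, 20]
Partition 2: pivot=-1 at index 0 -> [-1, 8, 10, 10, 34, 18, 20]
Partition 3: pivot=10 at index 2 -> [-1, 8, 10, 10, 34, 18, 20]
Partition 4: pivot=20 at index 5 -> [-1, 8, 10, 10, 18, 20, 34]


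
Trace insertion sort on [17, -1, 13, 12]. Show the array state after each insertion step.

First element 17 is already 'sorted'
Insert -1: shifted 1 elements -> [-1, 17, 13, 12]
Insert 13: shifted 1 elements -> [-1, 13, 17, 12]
Insert 12: shifted 2 elements -> [-1, 12, 13, 17]


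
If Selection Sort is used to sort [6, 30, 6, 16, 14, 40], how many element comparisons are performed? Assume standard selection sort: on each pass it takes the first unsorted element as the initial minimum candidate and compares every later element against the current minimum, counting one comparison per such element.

Pass 1: scan indices 1..5 for the minimum = 5 comparison(s); min is 6, place at index 0 -> [6, 30, 6, 16, 14, 40]
Pass 2: scan indices 2..5 for the minimum = 4 comparison(s); min is 6, place at index 1 -> [6, 6, 30, 16, 14, 40]
Pass 3: scan indices 3..5 for the minimum = 3 comparison(s); min is 14, place at index 2 -> [6, 6, 14, 16, 30, 40]
Pass 4: scan indices 4..5 for the minimum = 2 comparison(s); min is 16, place at index 3 -> [6, 6, 14, 16, 30, 40]
Pass 5: scan indices 5..5 for the minimum = 1 comparison(s); min is 30, place at index 4 -> [6, 6, 14, 16, 30, 40]
Selection sort always scans the whole unsorted suffix, so the count is (n-1) + (n-2) + ... + 1 = n(n-1)/2 = 6*5/2 = 15 regardless of the input order.
Total comparisons: 5 + 4 + 3 + 2 + 1 = 15
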